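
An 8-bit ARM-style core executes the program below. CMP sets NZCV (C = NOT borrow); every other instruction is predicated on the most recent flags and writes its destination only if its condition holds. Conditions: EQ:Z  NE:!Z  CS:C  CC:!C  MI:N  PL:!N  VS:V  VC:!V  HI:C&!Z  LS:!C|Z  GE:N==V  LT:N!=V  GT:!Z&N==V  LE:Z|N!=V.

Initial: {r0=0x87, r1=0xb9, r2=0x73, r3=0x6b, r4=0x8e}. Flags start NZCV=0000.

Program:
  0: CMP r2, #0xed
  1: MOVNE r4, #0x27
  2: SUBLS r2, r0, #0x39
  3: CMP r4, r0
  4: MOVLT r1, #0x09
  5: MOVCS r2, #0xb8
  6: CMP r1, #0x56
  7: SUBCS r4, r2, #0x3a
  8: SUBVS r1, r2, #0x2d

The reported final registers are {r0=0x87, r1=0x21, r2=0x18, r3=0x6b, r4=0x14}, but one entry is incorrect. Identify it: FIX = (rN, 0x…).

FIX = (r2, 0x4e)

0: ✓ CMP  NZCV=1001
1: ✓ MOVNE  r4←0x27
2: ✓ SUBLS  r2←0x4e
3: ✓ CMP  NZCV=1001
4: · MOVLT
5: · MOVCS
6: ✓ CMP  NZCV=0011
7: ✓ SUBCS  r4←0x14
8: ✓ SUBVS  r1←0x21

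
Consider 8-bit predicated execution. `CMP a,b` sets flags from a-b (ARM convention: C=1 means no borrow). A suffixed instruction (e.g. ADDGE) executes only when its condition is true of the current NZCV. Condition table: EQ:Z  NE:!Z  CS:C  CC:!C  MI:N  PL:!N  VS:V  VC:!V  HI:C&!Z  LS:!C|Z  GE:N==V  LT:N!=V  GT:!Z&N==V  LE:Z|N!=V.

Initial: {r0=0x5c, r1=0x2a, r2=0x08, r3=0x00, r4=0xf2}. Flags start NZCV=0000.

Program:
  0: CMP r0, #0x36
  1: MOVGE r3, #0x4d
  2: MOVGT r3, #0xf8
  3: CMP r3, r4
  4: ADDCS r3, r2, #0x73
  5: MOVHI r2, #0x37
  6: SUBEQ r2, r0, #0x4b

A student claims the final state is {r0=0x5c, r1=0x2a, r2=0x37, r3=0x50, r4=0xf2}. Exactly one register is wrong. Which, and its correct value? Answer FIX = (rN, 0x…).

FIX = (r3, 0x7b)

[0] flags=0010 → (cmp)
[1] flags=0010 GE?T → r3=0x4d
[2] flags=0010 GT?T → r3=0xf8
[3] flags=0010 → (cmp)
[4] flags=0010 CS?T → r3=0x7b
[5] flags=0010 HI?T → r2=0x37
[6] flags=0010 EQ?F → skip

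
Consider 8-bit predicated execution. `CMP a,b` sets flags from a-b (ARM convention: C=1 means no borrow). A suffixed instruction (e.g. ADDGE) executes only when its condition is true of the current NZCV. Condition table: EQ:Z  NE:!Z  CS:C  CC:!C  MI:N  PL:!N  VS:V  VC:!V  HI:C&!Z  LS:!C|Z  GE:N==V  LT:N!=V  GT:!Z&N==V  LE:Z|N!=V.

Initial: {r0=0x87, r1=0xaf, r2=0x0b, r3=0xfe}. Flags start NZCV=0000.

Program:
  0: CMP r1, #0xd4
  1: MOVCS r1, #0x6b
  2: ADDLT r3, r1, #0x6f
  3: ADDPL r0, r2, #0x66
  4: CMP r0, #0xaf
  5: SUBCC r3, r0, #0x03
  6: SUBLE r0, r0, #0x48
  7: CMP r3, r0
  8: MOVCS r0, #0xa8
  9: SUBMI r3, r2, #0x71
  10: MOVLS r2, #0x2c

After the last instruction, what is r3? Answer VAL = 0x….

VAL = 0x84

0: ✓ CMP  NZCV=1000
1: · MOVCS
2: ✓ ADDLT  r3←0x1e
3: · ADDPL
4: ✓ CMP  NZCV=1000
5: ✓ SUBCC  r3←0x84
6: ✓ SUBLE  r0←0x3f
7: ✓ CMP  NZCV=0011
8: ✓ MOVCS  r0←0xa8
9: · SUBMI
10: · MOVLS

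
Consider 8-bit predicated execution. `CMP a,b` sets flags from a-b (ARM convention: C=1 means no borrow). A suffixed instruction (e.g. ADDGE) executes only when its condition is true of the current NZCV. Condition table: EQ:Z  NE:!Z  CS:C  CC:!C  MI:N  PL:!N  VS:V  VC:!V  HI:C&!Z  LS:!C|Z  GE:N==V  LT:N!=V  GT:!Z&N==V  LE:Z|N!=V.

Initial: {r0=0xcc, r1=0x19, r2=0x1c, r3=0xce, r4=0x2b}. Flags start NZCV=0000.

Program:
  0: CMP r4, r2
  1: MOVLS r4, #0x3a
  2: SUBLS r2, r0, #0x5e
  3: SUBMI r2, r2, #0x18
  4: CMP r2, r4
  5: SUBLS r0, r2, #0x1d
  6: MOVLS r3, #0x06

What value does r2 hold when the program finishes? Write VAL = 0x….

VAL = 0x1c

0: ✓ CMP  NZCV=0010
1: · MOVLS
2: · SUBLS
3: · SUBMI
4: ✓ CMP  NZCV=1000
5: ✓ SUBLS  r0←0xff
6: ✓ MOVLS  r3←0x06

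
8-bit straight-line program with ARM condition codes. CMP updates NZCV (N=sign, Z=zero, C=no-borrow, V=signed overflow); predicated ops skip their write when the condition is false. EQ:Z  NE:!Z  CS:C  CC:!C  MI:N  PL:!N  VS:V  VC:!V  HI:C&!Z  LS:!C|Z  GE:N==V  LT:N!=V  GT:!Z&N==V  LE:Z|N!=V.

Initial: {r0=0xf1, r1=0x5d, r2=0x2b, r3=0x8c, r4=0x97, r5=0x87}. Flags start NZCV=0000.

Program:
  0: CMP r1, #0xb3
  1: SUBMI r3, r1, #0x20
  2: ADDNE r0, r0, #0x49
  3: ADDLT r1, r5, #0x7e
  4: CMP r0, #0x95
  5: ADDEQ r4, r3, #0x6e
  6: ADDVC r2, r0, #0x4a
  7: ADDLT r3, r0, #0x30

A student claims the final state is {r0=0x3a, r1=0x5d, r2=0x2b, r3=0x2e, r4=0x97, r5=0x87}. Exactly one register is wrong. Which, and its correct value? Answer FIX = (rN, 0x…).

0: ✓ CMP  NZCV=1001
1: ✓ SUBMI  r3←0x3d
2: ✓ ADDNE  r0←0x3a
3: · ADDLT
4: ✓ CMP  NZCV=1001
5: · ADDEQ
6: · ADDVC
7: · ADDLT

FIX = (r3, 0x3d)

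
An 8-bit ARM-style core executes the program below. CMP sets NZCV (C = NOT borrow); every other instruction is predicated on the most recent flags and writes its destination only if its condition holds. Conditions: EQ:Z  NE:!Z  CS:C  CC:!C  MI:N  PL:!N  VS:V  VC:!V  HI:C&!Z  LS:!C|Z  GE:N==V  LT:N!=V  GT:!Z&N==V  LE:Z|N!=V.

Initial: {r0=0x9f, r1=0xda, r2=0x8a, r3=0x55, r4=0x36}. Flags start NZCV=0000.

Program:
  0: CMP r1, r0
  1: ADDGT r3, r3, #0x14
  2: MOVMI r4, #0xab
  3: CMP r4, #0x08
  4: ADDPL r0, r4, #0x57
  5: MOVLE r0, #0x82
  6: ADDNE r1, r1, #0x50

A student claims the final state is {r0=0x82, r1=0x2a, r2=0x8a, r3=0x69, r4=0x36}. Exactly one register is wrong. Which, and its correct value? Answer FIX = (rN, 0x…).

FIX = (r0, 0x8d)

[0] flags=0010 → (cmp)
[1] flags=0010 GT?T → r3=0x69
[2] flags=0010 MI?F → skip
[3] flags=0010 → (cmp)
[4] flags=0010 PL?T → r0=0x8d
[5] flags=0010 LE?F → skip
[6] flags=0010 NE?T → r1=0x2a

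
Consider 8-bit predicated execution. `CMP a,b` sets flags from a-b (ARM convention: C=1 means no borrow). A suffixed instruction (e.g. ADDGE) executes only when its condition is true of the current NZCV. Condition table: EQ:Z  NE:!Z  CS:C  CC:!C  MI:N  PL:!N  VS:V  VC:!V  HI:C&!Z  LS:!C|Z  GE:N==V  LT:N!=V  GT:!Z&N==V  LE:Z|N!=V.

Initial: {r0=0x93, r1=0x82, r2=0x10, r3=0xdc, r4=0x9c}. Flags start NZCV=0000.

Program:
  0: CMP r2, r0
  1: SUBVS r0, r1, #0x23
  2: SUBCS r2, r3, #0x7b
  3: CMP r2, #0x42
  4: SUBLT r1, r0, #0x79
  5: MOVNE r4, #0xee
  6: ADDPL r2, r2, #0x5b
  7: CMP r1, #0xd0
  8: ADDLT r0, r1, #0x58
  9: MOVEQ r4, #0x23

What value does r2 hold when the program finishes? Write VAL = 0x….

[0] flags=0000 → (cmp)
[1] flags=0000 VS?F → skip
[2] flags=0000 CS?F → skip
[3] flags=1000 → (cmp)
[4] flags=1000 LT?T → r1=0x1a
[5] flags=1000 NE?T → r4=0xee
[6] flags=1000 PL?F → skip
[7] flags=0000 → (cmp)
[8] flags=0000 LT?F → skip
[9] flags=0000 EQ?F → skip

VAL = 0x10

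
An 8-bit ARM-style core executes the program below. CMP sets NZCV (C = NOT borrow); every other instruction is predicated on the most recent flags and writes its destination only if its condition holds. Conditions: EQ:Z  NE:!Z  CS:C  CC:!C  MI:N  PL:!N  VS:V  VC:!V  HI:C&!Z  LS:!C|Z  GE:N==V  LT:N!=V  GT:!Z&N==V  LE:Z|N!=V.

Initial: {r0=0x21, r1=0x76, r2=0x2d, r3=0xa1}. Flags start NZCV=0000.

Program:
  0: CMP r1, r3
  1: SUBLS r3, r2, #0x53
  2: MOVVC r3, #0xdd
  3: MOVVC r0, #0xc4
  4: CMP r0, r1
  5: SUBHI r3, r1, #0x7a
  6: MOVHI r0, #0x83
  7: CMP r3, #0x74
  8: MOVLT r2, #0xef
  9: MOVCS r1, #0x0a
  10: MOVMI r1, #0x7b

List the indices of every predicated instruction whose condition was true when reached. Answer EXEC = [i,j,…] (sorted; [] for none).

[0] flags=1001 → (cmp)
[1] flags=1001 LS?T → r3=0xda
[2] flags=1001 VC?F → skip
[3] flags=1001 VC?F → skip
[4] flags=1000 → (cmp)
[5] flags=1000 HI?F → skip
[6] flags=1000 HI?F → skip
[7] flags=0011 → (cmp)
[8] flags=0011 LT?T → r2=0xef
[9] flags=0011 CS?T → r1=0x0a
[10] flags=0011 MI?F → skip

EXEC = [1,8,9]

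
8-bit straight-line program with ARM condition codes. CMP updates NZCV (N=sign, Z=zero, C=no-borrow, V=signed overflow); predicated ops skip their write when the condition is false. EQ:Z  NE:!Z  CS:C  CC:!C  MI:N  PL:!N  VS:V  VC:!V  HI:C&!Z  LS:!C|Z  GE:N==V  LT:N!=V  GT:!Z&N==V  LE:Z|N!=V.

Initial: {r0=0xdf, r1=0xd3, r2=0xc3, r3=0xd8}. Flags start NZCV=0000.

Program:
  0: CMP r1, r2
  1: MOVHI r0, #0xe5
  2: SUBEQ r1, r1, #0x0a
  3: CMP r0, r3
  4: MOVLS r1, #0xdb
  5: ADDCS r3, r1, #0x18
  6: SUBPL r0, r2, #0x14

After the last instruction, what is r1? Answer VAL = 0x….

0: ✓ CMP  NZCV=0010
1: ✓ MOVHI  r0←0xe5
2: · SUBEQ
3: ✓ CMP  NZCV=0010
4: · MOVLS
5: ✓ ADDCS  r3←0xeb
6: ✓ SUBPL  r0←0xaf

VAL = 0xd3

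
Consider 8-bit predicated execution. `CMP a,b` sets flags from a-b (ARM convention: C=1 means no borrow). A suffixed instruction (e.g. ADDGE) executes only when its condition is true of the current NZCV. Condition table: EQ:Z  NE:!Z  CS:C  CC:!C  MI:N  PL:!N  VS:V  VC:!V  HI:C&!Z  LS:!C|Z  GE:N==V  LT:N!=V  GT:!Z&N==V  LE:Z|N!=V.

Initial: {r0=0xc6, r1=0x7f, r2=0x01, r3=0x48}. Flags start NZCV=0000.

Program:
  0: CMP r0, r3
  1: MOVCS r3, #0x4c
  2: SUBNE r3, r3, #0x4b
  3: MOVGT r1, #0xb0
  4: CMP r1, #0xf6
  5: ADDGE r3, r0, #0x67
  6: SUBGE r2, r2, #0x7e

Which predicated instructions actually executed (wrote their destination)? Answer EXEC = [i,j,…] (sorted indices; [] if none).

0: ✓ CMP  NZCV=0011
1: ✓ MOVCS  r3←0x4c
2: ✓ SUBNE  r3←0x01
3: · MOVGT
4: ✓ CMP  NZCV=1001
5: ✓ ADDGE  r3←0x2d
6: ✓ SUBGE  r2←0x83

EXEC = [1,2,5,6]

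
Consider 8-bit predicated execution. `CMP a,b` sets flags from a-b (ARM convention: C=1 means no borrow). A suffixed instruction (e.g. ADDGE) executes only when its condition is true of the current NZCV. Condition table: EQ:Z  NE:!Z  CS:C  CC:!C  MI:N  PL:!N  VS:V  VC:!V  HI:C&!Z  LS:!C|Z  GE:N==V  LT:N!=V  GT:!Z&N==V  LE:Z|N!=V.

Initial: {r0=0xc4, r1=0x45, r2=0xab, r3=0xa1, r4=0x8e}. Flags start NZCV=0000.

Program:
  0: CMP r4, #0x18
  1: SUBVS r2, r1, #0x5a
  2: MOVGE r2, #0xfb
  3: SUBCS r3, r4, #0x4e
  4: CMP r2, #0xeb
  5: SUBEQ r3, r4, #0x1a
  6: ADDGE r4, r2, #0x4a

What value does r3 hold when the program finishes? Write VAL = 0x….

VAL = 0x74

0: ✓ CMP  NZCV=0011
1: ✓ SUBVS  r2←0xeb
2: · MOVGE
3: ✓ SUBCS  r3←0x40
4: ✓ CMP  NZCV=0110
5: ✓ SUBEQ  r3←0x74
6: ✓ ADDGE  r4←0x35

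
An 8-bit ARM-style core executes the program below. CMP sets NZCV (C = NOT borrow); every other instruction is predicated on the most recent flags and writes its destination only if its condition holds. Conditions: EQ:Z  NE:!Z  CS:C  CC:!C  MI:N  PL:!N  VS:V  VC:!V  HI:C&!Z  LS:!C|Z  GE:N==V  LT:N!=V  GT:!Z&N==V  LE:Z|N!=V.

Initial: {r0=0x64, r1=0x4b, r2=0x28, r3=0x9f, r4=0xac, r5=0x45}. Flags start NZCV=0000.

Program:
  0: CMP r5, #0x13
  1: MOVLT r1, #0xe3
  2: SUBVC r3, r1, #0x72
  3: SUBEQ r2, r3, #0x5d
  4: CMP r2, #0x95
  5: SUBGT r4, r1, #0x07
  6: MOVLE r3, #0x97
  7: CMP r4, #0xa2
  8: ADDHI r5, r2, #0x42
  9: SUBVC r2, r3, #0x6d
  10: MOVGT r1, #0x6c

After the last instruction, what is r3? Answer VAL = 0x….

0: ✓ CMP  NZCV=0010
1: · MOVLT
2: ✓ SUBVC  r3←0xd9
3: · SUBEQ
4: ✓ CMP  NZCV=1001
5: ✓ SUBGT  r4←0x44
6: · MOVLE
7: ✓ CMP  NZCV=1001
8: · ADDHI
9: · SUBVC
10: ✓ MOVGT  r1←0x6c

VAL = 0xd9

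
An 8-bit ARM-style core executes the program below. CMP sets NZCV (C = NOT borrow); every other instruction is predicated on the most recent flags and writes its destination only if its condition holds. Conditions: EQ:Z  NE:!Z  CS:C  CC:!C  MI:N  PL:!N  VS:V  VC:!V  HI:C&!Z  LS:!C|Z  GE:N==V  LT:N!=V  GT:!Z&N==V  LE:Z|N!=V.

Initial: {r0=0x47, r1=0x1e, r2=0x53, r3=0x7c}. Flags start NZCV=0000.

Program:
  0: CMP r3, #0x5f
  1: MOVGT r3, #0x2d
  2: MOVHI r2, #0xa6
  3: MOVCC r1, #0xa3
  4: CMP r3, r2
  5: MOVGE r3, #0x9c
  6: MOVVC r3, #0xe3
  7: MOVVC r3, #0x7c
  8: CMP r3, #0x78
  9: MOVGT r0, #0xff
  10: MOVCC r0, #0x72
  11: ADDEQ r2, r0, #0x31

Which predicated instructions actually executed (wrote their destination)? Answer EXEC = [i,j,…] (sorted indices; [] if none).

EXEC = [1,2,5]

0: ✓ CMP  NZCV=0010
1: ✓ MOVGT  r3←0x2d
2: ✓ MOVHI  r2←0xa6
3: · MOVCC
4: ✓ CMP  NZCV=1001
5: ✓ MOVGE  r3←0x9c
6: · MOVVC
7: · MOVVC
8: ✓ CMP  NZCV=0011
9: · MOVGT
10: · MOVCC
11: · ADDEQ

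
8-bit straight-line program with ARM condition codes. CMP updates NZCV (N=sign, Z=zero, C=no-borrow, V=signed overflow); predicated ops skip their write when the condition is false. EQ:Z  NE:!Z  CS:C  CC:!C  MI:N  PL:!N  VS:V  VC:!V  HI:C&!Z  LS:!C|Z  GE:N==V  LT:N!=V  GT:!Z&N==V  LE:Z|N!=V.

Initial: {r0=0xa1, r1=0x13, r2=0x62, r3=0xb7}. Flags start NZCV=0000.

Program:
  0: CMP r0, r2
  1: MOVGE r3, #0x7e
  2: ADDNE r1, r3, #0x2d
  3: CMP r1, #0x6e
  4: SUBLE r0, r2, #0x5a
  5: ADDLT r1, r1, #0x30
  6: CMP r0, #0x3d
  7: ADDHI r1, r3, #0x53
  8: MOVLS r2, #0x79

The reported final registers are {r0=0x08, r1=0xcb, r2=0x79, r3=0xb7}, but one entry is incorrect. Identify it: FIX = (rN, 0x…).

FIX = (r1, 0x14)

0: ✓ CMP  NZCV=0011
1: · MOVGE
2: ✓ ADDNE  r1←0xe4
3: ✓ CMP  NZCV=0011
4: ✓ SUBLE  r0←0x08
5: ✓ ADDLT  r1←0x14
6: ✓ CMP  NZCV=1000
7: · ADDHI
8: ✓ MOVLS  r2←0x79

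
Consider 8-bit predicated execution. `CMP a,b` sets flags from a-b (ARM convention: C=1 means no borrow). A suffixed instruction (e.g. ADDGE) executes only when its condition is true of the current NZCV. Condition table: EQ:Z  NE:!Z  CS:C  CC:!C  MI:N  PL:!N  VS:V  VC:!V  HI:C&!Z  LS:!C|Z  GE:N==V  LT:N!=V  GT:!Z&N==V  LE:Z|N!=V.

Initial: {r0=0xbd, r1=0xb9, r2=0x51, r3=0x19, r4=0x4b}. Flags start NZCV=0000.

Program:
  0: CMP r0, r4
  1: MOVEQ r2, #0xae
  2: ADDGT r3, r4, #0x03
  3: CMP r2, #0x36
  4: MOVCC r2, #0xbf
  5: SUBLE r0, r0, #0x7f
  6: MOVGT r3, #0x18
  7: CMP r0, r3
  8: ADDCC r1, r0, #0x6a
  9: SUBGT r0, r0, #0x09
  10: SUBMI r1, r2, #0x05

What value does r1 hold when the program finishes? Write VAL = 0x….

[0] flags=0011 → (cmp)
[1] flags=0011 EQ?F → skip
[2] flags=0011 GT?F → skip
[3] flags=0010 → (cmp)
[4] flags=0010 CC?F → skip
[5] flags=0010 LE?F → skip
[6] flags=0010 GT?T → r3=0x18
[7] flags=1010 → (cmp)
[8] flags=1010 CC?F → skip
[9] flags=1010 GT?F → skip
[10] flags=1010 MI?T → r1=0x4c

VAL = 0x4c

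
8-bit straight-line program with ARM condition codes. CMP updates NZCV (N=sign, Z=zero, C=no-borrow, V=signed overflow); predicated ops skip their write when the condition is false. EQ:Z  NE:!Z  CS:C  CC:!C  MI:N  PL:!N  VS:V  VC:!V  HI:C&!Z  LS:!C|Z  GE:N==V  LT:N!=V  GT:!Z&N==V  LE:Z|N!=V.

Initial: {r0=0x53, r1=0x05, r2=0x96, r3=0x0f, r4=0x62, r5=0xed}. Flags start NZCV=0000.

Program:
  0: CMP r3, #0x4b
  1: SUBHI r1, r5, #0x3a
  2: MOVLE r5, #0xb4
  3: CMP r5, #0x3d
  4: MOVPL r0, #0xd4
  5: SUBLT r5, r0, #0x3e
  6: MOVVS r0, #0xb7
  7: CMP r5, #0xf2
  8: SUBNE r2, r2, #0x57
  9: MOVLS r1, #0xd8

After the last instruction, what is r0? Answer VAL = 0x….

0: ✓ CMP  NZCV=1000
1: · SUBHI
2: ✓ MOVLE  r5←0xb4
3: ✓ CMP  NZCV=0011
4: ✓ MOVPL  r0←0xd4
5: ✓ SUBLT  r5←0x96
6: ✓ MOVVS  r0←0xb7
7: ✓ CMP  NZCV=1000
8: ✓ SUBNE  r2←0x3f
9: ✓ MOVLS  r1←0xd8

VAL = 0xb7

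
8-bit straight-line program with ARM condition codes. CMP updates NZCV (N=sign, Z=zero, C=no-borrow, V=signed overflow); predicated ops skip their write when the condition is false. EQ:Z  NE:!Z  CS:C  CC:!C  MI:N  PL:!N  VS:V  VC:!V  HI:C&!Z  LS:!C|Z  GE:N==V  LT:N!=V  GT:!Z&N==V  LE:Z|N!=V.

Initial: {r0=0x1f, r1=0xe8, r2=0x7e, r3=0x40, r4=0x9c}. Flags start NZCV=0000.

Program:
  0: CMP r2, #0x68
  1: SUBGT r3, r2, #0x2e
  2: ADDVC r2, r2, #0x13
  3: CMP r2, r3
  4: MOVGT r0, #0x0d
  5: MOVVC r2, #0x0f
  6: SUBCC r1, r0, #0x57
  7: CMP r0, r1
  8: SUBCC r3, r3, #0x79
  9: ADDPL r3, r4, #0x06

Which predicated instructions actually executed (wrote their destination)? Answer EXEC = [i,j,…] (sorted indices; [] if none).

[0] flags=0010 → (cmp)
[1] flags=0010 GT?T → r3=0x50
[2] flags=0010 VC?T → r2=0x91
[3] flags=0011 → (cmp)
[4] flags=0011 GT?F → skip
[5] flags=0011 VC?F → skip
[6] flags=0011 CC?F → skip
[7] flags=0000 → (cmp)
[8] flags=0000 CC?T → r3=0xd7
[9] flags=0000 PL?T → r3=0xa2

EXEC = [1,2,8,9]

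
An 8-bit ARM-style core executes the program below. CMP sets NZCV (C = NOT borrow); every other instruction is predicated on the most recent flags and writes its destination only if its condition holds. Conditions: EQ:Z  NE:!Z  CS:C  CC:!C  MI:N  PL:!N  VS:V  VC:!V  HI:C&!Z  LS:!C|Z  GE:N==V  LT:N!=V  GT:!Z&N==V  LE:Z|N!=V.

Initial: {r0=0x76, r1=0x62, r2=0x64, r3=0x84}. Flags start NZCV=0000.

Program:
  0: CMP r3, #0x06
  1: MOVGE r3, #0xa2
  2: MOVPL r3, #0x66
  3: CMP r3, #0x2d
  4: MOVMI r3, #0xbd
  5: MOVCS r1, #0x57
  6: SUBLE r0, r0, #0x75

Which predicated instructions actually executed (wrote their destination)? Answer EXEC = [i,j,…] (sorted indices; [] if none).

EXEC = [2,5]

[0] flags=0011 → (cmp)
[1] flags=0011 GE?F → skip
[2] flags=0011 PL?T → r3=0x66
[3] flags=0010 → (cmp)
[4] flags=0010 MI?F → skip
[5] flags=0010 CS?T → r1=0x57
[6] flags=0010 LE?F → skip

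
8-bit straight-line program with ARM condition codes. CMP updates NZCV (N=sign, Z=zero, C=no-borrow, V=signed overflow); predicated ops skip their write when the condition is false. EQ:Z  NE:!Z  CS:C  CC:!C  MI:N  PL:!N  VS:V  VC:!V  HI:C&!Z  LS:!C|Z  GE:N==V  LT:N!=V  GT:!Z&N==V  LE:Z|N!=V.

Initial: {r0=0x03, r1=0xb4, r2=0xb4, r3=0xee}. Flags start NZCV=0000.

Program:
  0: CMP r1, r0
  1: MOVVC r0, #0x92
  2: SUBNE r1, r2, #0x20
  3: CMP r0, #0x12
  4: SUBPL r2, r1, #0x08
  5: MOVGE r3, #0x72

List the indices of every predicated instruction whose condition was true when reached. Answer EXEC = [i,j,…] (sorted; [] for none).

[0] flags=1010 → (cmp)
[1] flags=1010 VC?T → r0=0x92
[2] flags=1010 NE?T → r1=0x94
[3] flags=1010 → (cmp)
[4] flags=1010 PL?F → skip
[5] flags=1010 GE?F → skip

EXEC = [1,2]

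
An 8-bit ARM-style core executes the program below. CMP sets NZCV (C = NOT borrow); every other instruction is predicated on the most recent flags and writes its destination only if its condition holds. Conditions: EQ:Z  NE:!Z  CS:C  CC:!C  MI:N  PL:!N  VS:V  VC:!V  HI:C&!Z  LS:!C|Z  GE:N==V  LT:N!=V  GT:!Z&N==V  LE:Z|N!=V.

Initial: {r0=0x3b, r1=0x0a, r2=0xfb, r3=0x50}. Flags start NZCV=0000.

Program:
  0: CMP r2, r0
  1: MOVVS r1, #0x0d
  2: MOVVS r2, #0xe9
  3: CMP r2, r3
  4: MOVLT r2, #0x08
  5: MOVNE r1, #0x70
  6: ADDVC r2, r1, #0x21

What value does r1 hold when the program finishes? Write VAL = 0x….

VAL = 0x70

0: ✓ CMP  NZCV=1010
1: · MOVVS
2: · MOVVS
3: ✓ CMP  NZCV=1010
4: ✓ MOVLT  r2←0x08
5: ✓ MOVNE  r1←0x70
6: ✓ ADDVC  r2←0x91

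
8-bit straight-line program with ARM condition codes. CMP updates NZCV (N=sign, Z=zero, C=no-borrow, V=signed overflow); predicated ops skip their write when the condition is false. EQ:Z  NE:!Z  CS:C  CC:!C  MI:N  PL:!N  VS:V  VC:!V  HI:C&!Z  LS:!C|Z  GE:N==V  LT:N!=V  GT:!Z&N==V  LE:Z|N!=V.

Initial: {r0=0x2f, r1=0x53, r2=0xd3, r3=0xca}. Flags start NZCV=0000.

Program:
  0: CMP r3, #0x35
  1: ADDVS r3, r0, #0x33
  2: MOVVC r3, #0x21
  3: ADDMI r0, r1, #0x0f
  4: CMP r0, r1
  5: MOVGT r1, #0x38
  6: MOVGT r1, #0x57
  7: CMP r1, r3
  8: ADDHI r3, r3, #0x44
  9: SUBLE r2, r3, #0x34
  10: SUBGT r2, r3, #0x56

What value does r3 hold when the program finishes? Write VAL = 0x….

VAL = 0x65

0: ✓ CMP  NZCV=1010
1: · ADDVS
2: ✓ MOVVC  r3←0x21
3: ✓ ADDMI  r0←0x62
4: ✓ CMP  NZCV=0010
5: ✓ MOVGT  r1←0x38
6: ✓ MOVGT  r1←0x57
7: ✓ CMP  NZCV=0010
8: ✓ ADDHI  r3←0x65
9: · SUBLE
10: ✓ SUBGT  r2←0x0f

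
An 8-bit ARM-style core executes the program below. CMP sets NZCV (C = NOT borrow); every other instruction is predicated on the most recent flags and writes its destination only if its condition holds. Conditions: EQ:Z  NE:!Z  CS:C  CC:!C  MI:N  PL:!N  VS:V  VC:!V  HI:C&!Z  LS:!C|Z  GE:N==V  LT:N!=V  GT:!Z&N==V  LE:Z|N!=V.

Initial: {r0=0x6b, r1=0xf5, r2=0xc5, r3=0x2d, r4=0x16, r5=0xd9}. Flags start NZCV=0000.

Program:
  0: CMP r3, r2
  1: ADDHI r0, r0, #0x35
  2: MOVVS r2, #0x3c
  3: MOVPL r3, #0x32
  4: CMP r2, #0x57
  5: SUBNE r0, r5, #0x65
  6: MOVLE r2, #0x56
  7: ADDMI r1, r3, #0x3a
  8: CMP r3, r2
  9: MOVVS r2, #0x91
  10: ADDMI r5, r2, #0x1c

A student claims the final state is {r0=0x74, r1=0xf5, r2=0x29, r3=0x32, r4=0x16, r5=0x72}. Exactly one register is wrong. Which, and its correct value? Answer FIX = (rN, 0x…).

FIX = (r2, 0x56)

[0] flags=0000 → (cmp)
[1] flags=0000 HI?F → skip
[2] flags=0000 VS?F → skip
[3] flags=0000 PL?T → r3=0x32
[4] flags=0011 → (cmp)
[5] flags=0011 NE?T → r0=0x74
[6] flags=0011 LE?T → r2=0x56
[7] flags=0011 MI?F → skip
[8] flags=1000 → (cmp)
[9] flags=1000 VS?F → skip
[10] flags=1000 MI?T → r5=0x72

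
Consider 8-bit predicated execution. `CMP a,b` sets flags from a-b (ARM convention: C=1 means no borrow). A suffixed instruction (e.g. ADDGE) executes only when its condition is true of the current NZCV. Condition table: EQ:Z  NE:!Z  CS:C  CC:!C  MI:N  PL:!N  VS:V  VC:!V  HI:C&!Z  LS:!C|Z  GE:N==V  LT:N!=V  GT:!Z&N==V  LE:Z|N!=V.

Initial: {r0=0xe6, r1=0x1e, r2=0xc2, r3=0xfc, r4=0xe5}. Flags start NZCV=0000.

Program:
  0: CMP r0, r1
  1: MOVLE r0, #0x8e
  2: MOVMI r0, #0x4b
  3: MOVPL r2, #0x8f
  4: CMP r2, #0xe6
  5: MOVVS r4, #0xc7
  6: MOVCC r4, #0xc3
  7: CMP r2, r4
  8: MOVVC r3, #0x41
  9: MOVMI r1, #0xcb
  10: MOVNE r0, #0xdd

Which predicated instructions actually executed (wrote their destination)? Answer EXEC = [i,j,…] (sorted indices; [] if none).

EXEC = [1,2,6,8,9,10]

0: ✓ CMP  NZCV=1010
1: ✓ MOVLE  r0←0x8e
2: ✓ MOVMI  r0←0x4b
3: · MOVPL
4: ✓ CMP  NZCV=1000
5: · MOVVS
6: ✓ MOVCC  r4←0xc3
7: ✓ CMP  NZCV=1000
8: ✓ MOVVC  r3←0x41
9: ✓ MOVMI  r1←0xcb
10: ✓ MOVNE  r0←0xdd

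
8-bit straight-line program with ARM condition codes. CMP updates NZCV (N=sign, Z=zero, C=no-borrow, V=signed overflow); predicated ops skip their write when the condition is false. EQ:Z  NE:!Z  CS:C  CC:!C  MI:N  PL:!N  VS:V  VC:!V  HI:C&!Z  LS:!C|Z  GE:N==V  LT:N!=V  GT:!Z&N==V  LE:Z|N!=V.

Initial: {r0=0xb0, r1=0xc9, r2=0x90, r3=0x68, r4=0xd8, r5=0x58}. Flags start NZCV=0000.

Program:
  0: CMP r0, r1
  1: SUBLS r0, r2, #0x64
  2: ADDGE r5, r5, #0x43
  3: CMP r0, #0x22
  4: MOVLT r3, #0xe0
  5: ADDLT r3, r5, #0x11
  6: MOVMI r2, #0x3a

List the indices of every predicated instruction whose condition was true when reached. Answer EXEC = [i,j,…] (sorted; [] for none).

[0] flags=1000 → (cmp)
[1] flags=1000 LS?T → r0=0x2c
[2] flags=1000 GE?F → skip
[3] flags=0010 → (cmp)
[4] flags=0010 LT?F → skip
[5] flags=0010 LT?F → skip
[6] flags=0010 MI?F → skip

EXEC = [1]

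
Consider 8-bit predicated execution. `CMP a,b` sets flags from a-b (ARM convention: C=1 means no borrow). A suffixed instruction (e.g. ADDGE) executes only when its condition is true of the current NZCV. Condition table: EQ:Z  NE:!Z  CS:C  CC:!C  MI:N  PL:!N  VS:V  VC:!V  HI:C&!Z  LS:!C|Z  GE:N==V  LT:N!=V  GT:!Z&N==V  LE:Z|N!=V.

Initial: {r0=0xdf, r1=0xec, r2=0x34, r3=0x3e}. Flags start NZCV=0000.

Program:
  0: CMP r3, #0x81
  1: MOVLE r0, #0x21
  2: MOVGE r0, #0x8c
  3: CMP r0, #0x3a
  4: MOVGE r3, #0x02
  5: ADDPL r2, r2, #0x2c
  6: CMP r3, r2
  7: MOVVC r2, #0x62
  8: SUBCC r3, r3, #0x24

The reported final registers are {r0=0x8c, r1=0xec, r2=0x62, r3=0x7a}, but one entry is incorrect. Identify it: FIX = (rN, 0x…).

0: ✓ CMP  NZCV=1001
1: · MOVLE
2: ✓ MOVGE  r0←0x8c
3: ✓ CMP  NZCV=0011
4: · MOVGE
5: ✓ ADDPL  r2←0x60
6: ✓ CMP  NZCV=1000
7: ✓ MOVVC  r2←0x62
8: ✓ SUBCC  r3←0x1a

FIX = (r3, 0x1a)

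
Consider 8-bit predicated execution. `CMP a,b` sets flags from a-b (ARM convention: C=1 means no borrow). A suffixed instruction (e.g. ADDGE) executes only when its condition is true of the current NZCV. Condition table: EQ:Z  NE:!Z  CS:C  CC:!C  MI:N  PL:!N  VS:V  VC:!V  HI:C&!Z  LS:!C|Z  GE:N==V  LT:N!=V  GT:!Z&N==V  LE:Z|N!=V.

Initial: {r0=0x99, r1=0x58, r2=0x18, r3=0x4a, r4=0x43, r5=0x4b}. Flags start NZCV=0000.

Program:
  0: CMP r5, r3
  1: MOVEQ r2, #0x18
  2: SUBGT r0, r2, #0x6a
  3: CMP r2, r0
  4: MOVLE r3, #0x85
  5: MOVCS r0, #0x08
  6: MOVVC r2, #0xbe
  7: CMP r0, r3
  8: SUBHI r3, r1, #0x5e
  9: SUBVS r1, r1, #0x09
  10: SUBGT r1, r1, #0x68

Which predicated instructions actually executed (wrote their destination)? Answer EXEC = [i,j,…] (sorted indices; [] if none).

[0] flags=0010 → (cmp)
[1] flags=0010 EQ?F → skip
[2] flags=0010 GT?T → r0=0xae
[3] flags=0000 → (cmp)
[4] flags=0000 LE?F → skip
[5] flags=0000 CS?F → skip
[6] flags=0000 VC?T → r2=0xbe
[7] flags=0011 → (cmp)
[8] flags=0011 HI?T → r3=0xfa
[9] flags=0011 VS?T → r1=0x4f
[10] flags=0011 GT?F → skip

EXEC = [2,6,8,9]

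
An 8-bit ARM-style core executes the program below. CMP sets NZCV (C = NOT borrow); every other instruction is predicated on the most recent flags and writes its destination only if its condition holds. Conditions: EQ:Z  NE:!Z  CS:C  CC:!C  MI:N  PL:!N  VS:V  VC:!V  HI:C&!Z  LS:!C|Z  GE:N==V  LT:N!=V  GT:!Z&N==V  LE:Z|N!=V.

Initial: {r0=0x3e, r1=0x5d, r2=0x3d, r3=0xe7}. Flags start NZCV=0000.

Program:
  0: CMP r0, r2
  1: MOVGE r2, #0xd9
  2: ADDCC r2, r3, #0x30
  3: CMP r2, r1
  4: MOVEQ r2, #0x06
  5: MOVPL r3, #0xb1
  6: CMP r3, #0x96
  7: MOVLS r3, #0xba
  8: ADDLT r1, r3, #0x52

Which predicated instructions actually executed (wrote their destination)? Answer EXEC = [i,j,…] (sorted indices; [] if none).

EXEC = [1,5]

0: ✓ CMP  NZCV=0010
1: ✓ MOVGE  r2←0xd9
2: · ADDCC
3: ✓ CMP  NZCV=0011
4: · MOVEQ
5: ✓ MOVPL  r3←0xb1
6: ✓ CMP  NZCV=0010
7: · MOVLS
8: · ADDLT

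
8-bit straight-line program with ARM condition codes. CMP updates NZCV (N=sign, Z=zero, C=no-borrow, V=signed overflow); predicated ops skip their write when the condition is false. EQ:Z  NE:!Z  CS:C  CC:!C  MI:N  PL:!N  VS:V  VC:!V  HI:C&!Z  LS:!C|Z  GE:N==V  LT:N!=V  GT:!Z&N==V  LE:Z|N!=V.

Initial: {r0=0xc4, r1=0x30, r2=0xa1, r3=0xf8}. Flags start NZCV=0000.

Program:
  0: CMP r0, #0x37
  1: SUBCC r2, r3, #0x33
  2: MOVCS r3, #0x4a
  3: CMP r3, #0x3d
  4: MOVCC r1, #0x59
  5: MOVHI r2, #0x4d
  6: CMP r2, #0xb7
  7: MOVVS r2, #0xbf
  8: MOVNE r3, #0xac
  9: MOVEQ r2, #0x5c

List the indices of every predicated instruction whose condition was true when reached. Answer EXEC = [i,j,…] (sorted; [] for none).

[0] flags=1010 → (cmp)
[1] flags=1010 CC?F → skip
[2] flags=1010 CS?T → r3=0x4a
[3] flags=0010 → (cmp)
[4] flags=0010 CC?F → skip
[5] flags=0010 HI?T → r2=0x4d
[6] flags=1001 → (cmp)
[7] flags=1001 VS?T → r2=0xbf
[8] flags=1001 NE?T → r3=0xac
[9] flags=1001 EQ?F → skip

EXEC = [2,5,7,8]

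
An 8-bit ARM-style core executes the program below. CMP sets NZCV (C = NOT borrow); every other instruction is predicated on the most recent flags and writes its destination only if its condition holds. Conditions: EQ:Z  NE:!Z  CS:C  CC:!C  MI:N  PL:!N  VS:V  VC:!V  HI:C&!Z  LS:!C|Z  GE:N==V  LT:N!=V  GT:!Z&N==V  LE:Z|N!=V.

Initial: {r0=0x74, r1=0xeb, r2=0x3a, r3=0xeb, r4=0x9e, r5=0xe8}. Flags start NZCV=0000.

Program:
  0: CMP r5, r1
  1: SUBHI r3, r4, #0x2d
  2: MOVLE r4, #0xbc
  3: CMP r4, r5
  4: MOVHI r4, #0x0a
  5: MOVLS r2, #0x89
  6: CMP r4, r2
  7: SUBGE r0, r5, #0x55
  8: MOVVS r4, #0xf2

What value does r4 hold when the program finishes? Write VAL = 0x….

VAL = 0xbc

[0] flags=1000 → (cmp)
[1] flags=1000 HI?F → skip
[2] flags=1000 LE?T → r4=0xbc
[3] flags=1000 → (cmp)
[4] flags=1000 HI?F → skip
[5] flags=1000 LS?T → r2=0x89
[6] flags=0010 → (cmp)
[7] flags=0010 GE?T → r0=0x93
[8] flags=0010 VS?F → skip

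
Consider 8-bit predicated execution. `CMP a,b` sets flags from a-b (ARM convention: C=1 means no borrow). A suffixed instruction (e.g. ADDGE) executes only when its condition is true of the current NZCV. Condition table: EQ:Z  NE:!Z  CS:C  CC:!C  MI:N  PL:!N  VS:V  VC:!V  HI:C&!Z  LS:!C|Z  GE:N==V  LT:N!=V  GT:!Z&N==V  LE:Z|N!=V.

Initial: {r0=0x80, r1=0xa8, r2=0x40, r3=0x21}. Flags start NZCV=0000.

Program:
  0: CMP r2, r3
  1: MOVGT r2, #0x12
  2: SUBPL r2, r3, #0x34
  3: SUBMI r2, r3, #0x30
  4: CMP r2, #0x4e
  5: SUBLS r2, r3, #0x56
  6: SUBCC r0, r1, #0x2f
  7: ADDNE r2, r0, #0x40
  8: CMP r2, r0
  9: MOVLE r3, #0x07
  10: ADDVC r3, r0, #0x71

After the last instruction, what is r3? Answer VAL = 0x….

VAL = 0xf1

0: ✓ CMP  NZCV=0010
1: ✓ MOVGT  r2←0x12
2: ✓ SUBPL  r2←0xed
3: · SUBMI
4: ✓ CMP  NZCV=1010
5: · SUBLS
6: · SUBCC
7: ✓ ADDNE  r2←0xc0
8: ✓ CMP  NZCV=0010
9: · MOVLE
10: ✓ ADDVC  r3←0xf1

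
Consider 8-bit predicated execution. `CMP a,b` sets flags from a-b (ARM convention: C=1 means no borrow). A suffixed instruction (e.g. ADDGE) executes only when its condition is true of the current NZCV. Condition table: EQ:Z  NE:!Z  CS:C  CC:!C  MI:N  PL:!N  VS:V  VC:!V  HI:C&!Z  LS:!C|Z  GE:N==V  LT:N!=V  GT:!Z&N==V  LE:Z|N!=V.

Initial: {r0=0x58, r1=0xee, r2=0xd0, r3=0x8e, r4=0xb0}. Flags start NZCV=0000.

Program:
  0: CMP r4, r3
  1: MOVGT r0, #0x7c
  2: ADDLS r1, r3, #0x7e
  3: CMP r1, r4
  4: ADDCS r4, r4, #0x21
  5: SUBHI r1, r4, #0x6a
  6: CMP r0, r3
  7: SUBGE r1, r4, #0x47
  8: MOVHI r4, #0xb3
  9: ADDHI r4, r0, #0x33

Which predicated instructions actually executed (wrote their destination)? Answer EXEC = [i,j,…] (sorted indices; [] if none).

EXEC = [1,4,5,7]

0: ✓ CMP  NZCV=0010
1: ✓ MOVGT  r0←0x7c
2: · ADDLS
3: ✓ CMP  NZCV=0010
4: ✓ ADDCS  r4←0xd1
5: ✓ SUBHI  r1←0x67
6: ✓ CMP  NZCV=1001
7: ✓ SUBGE  r1←0x8a
8: · MOVHI
9: · ADDHI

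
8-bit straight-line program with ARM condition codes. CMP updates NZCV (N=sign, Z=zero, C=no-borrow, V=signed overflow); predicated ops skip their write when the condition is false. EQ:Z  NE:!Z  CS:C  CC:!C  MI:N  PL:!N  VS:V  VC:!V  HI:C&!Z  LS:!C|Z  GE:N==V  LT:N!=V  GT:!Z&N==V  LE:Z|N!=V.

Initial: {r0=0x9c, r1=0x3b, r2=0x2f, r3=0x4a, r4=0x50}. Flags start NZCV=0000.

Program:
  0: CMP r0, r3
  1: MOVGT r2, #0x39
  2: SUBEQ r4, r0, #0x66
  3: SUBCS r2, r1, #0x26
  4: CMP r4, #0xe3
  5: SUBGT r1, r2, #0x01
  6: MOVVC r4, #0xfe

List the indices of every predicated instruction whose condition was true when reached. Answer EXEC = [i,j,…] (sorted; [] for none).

0: ✓ CMP  NZCV=0011
1: · MOVGT
2: · SUBEQ
3: ✓ SUBCS  r2←0x15
4: ✓ CMP  NZCV=0000
5: ✓ SUBGT  r1←0x14
6: ✓ MOVVC  r4←0xfe

EXEC = [3,5,6]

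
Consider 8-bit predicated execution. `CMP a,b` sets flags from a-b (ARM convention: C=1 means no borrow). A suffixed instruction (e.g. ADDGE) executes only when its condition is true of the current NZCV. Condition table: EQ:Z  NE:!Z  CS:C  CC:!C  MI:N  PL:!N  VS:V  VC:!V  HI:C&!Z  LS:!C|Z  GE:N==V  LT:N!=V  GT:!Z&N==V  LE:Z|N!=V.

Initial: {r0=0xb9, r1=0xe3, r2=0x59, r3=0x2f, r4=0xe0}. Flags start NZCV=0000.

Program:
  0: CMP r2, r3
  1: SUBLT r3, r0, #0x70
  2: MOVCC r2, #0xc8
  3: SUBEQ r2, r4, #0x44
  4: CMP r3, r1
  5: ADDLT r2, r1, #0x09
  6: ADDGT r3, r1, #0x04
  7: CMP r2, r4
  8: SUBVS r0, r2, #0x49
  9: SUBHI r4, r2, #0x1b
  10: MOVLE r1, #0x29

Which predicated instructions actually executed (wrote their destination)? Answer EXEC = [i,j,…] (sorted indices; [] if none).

EXEC = [6]

[0] flags=0010 → (cmp)
[1] flags=0010 LT?F → skip
[2] flags=0010 CC?F → skip
[3] flags=0010 EQ?F → skip
[4] flags=0000 → (cmp)
[5] flags=0000 LT?F → skip
[6] flags=0000 GT?T → r3=0xe7
[7] flags=0000 → (cmp)
[8] flags=0000 VS?F → skip
[9] flags=0000 HI?F → skip
[10] flags=0000 LE?F → skip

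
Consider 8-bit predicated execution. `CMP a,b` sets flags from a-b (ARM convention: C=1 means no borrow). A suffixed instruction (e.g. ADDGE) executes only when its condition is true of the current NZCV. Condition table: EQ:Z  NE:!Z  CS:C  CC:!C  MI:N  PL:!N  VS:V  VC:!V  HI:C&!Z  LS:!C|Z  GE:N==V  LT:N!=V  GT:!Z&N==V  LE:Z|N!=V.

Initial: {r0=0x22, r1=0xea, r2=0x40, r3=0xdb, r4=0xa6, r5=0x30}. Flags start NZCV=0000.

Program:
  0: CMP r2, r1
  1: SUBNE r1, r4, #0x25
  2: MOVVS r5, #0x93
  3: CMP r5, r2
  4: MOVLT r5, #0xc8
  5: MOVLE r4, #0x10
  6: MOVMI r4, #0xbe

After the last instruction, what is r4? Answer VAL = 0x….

[0] flags=0000 → (cmp)
[1] flags=0000 NE?T → r1=0x81
[2] flags=0000 VS?F → skip
[3] flags=1000 → (cmp)
[4] flags=1000 LT?T → r5=0xc8
[5] flags=1000 LE?T → r4=0x10
[6] flags=1000 MI?T → r4=0xbe

VAL = 0xbe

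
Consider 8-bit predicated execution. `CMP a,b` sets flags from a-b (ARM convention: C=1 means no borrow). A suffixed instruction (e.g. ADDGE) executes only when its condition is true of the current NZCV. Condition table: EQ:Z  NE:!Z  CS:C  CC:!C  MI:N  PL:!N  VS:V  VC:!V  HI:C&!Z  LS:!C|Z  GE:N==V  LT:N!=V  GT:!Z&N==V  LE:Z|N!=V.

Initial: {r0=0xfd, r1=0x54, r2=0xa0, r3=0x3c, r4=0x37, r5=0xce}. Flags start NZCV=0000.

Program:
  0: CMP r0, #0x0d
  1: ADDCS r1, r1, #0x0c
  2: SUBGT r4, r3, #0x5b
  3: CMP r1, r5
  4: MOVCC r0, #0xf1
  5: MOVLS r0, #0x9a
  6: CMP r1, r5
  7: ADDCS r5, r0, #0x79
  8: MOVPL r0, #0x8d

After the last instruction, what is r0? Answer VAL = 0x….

0: ✓ CMP  NZCV=1010
1: ✓ ADDCS  r1←0x60
2: · SUBGT
3: ✓ CMP  NZCV=1001
4: ✓ MOVCC  r0←0xf1
5: ✓ MOVLS  r0←0x9a
6: ✓ CMP  NZCV=1001
7: · ADDCS
8: · MOVPL

VAL = 0x9a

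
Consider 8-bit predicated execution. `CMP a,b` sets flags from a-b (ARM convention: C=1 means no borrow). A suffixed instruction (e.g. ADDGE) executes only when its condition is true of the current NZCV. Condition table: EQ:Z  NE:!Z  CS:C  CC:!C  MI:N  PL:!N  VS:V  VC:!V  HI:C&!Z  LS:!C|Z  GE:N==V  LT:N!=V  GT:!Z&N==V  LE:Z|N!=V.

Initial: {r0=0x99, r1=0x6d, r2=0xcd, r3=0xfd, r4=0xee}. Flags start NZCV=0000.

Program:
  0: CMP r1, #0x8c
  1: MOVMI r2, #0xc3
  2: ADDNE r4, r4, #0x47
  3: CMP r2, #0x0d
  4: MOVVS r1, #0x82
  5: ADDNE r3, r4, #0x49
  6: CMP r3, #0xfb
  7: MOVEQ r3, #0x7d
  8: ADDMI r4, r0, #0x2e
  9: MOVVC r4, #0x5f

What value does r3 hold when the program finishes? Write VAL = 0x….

0: ✓ CMP  NZCV=1001
1: ✓ MOVMI  r2←0xc3
2: ✓ ADDNE  r4←0x35
3: ✓ CMP  NZCV=1010
4: · MOVVS
5: ✓ ADDNE  r3←0x7e
6: ✓ CMP  NZCV=1001
7: · MOVEQ
8: ✓ ADDMI  r4←0xc7
9: · MOVVC

VAL = 0x7e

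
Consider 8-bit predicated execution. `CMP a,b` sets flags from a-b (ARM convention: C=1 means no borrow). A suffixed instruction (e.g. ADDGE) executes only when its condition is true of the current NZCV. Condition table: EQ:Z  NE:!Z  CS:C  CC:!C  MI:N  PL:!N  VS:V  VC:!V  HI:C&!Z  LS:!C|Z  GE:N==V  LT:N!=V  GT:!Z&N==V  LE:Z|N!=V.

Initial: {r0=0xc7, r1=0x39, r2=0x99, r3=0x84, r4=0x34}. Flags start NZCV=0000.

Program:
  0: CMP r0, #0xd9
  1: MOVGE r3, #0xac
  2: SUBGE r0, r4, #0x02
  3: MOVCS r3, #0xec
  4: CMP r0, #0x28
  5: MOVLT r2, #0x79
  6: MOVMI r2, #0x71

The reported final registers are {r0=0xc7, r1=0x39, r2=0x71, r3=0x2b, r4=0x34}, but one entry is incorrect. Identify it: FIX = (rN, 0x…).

FIX = (r3, 0x84)

[0] flags=1000 → (cmp)
[1] flags=1000 GE?F → skip
[2] flags=1000 GE?F → skip
[3] flags=1000 CS?F → skip
[4] flags=1010 → (cmp)
[5] flags=1010 LT?T → r2=0x79
[6] flags=1010 MI?T → r2=0x71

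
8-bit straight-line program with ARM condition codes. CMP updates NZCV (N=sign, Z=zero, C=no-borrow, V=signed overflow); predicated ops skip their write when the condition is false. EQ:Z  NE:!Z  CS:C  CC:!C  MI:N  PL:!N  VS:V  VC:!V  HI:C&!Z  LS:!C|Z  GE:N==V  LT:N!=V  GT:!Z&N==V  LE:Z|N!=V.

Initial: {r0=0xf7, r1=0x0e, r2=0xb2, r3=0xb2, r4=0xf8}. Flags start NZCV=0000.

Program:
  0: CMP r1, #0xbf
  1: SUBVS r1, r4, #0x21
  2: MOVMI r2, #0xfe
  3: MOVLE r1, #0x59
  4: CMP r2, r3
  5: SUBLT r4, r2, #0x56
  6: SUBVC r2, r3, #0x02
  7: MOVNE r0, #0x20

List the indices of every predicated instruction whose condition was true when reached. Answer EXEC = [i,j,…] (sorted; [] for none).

0: ✓ CMP  NZCV=0000
1: · SUBVS
2: · MOVMI
3: · MOVLE
4: ✓ CMP  NZCV=0110
5: · SUBLT
6: ✓ SUBVC  r2←0xb0
7: · MOVNE

EXEC = [6]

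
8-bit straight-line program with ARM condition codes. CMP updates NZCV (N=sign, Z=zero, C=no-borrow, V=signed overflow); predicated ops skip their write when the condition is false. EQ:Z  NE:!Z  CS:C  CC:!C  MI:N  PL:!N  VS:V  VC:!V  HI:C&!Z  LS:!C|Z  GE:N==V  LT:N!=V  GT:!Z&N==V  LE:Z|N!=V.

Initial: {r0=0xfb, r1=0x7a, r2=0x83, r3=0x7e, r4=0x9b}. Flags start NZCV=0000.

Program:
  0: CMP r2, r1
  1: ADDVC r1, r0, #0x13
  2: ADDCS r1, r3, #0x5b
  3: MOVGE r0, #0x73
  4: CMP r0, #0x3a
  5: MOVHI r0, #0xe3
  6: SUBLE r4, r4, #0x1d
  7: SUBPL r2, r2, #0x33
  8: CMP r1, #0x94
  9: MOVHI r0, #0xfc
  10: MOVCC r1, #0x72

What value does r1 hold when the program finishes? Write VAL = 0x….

VAL = 0xd9

0: ✓ CMP  NZCV=0011
1: · ADDVC
2: ✓ ADDCS  r1←0xd9
3: · MOVGE
4: ✓ CMP  NZCV=1010
5: ✓ MOVHI  r0←0xe3
6: ✓ SUBLE  r4←0x7e
7: · SUBPL
8: ✓ CMP  NZCV=0010
9: ✓ MOVHI  r0←0xfc
10: · MOVCC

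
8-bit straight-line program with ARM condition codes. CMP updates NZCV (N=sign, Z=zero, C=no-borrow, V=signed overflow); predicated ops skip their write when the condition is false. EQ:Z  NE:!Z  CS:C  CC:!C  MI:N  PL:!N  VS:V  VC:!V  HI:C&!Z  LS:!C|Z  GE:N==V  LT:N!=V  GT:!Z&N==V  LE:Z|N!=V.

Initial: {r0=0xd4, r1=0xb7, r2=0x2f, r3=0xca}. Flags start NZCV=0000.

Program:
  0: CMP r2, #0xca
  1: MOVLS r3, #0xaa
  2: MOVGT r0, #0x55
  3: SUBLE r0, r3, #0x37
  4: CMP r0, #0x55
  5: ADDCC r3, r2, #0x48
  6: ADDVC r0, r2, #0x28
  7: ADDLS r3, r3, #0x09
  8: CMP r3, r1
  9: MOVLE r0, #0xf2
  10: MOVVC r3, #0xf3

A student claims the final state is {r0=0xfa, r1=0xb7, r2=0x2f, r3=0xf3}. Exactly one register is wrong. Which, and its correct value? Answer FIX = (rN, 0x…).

0: ✓ CMP  NZCV=0000
1: ✓ MOVLS  r3←0xaa
2: ✓ MOVGT  r0←0x55
3: · SUBLE
4: ✓ CMP  NZCV=0110
5: · ADDCC
6: ✓ ADDVC  r0←0x57
7: ✓ ADDLS  r3←0xb3
8: ✓ CMP  NZCV=1000
9: ✓ MOVLE  r0←0xf2
10: ✓ MOVVC  r3←0xf3

FIX = (r0, 0xf2)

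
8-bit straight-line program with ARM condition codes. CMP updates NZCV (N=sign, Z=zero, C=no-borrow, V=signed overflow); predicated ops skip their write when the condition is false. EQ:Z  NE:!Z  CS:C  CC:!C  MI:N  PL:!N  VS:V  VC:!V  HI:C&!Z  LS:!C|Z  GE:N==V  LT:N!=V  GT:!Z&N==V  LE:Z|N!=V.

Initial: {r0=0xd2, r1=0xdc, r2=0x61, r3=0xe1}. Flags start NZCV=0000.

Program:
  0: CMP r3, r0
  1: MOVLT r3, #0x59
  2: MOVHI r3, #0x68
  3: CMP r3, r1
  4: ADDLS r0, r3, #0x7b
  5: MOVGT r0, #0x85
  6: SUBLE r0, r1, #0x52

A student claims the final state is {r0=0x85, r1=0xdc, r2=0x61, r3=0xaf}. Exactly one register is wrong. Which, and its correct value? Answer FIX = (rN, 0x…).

[0] flags=0010 → (cmp)
[1] flags=0010 LT?F → skip
[2] flags=0010 HI?T → r3=0x68
[3] flags=1001 → (cmp)
[4] flags=1001 LS?T → r0=0xe3
[5] flags=1001 GT?T → r0=0x85
[6] flags=1001 LE?F → skip

FIX = (r3, 0x68)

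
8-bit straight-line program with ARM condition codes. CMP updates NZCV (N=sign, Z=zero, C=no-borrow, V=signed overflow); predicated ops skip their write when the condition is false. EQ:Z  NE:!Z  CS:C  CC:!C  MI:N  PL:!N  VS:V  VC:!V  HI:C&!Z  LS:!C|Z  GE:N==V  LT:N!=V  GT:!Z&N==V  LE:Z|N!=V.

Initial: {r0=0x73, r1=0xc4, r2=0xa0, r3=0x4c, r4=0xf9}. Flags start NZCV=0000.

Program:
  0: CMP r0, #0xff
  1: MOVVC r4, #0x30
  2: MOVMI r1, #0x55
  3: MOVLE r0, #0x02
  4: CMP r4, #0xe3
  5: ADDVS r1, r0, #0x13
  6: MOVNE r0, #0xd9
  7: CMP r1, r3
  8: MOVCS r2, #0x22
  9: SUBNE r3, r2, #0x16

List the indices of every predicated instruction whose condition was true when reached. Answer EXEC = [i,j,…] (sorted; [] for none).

0: ✓ CMP  NZCV=0000
1: ✓ MOVVC  r4←0x30
2: · MOVMI
3: · MOVLE
4: ✓ CMP  NZCV=0000
5: · ADDVS
6: ✓ MOVNE  r0←0xd9
7: ✓ CMP  NZCV=0011
8: ✓ MOVCS  r2←0x22
9: ✓ SUBNE  r3←0x0c

EXEC = [1,6,8,9]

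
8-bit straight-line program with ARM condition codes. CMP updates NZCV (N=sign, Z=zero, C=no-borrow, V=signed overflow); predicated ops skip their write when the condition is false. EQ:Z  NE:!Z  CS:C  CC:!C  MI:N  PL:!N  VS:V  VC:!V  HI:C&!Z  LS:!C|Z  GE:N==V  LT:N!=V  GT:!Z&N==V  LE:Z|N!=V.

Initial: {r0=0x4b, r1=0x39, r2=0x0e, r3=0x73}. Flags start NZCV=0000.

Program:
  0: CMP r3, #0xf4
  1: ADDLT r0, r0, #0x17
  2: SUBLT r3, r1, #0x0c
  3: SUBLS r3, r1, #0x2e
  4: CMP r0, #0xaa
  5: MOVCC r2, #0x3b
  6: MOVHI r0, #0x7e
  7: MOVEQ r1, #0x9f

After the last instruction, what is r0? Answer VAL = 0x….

VAL = 0x4b

[0] flags=0000 → (cmp)
[1] flags=0000 LT?F → skip
[2] flags=0000 LT?F → skip
[3] flags=0000 LS?T → r3=0x0b
[4] flags=1001 → (cmp)
[5] flags=1001 CC?T → r2=0x3b
[6] flags=1001 HI?F → skip
[7] flags=1001 EQ?F → skip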